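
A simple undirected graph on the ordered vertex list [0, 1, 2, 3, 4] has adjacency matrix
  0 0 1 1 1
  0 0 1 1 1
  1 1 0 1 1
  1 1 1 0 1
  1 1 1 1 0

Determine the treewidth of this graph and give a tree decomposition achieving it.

Treewidth 3.
One optimal decomposition is:
Bags: B1 = {0, 2, 3, 4}  B2 = {1, 2, 3, 4}
Tree: B1–B2

Every bag has size at most 4, so the width is 4 − 1 = 3 and tw(G) ≤ 3. For the lower bound, the 4 vertices {0, 2, 3, 4} are pairwise adjacent, and any tree decomposition puts a clique entirely inside one bag — forcing width ≥ 3. Therefore the treewidth is 3.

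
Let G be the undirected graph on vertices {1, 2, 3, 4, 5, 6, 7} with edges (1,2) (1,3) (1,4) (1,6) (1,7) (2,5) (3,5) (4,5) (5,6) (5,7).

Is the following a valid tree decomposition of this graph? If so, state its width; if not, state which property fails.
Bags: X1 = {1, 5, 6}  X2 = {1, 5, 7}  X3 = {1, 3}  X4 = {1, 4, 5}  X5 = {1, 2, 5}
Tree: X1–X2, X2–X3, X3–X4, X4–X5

No — edge (5,3) lies in no bag.

A tree decomposition must satisfy three properties: every vertex lies in some bag; for every edge, both endpoints lie together in some bag; and for every vertex, the bags containing it form a connected subtree. Here edge (5,3) lies in no bag, so the decomposition is invalid.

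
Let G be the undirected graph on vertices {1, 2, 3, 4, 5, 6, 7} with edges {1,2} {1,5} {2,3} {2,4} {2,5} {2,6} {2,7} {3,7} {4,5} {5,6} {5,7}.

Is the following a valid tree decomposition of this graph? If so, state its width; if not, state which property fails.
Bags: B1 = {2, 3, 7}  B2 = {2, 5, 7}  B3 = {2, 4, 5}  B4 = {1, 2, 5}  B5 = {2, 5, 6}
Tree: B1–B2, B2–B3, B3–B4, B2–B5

Every vertex of G appears in some bag (union = {1, 2, 3, 4, 5, 6, 7}); every edge is covered by a bag; and for each vertex v the set of bags containing v is connected in the bag tree. The decomposition is therefore valid. The largest bag has 3 vertices, so the width is 2.

Yes; width 2.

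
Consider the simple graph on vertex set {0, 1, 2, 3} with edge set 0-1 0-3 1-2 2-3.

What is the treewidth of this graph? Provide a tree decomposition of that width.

The largest bag has 3 vertices, giving width 2; this decomposition certifies tw(G) ≤ 2. The edges 0–1–2–3–0 form a cycle, so G is not a tree and its treewidth is at least 2. The upper and lower bounds meet at 2, so that is the treewidth.

Treewidth 2.
One such decomposition:
Bags: B1 = {0, 1, 2}  B2 = {0, 2, 3}
Tree: B1–B2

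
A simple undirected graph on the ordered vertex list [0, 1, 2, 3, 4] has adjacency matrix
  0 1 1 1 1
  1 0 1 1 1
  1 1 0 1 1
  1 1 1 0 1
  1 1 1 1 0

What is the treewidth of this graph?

A width-4 tree decomposition is:
Bags: B1 = {0, 1, 2, 3, 4}
Tree: (single bag)
A single bag containing all 5 vertices is trivially a valid decomposition of width 4. Conversely, {0, 1, 2, 3, 4} is a clique of size 5, and the vertices of any clique must share a bag in every tree decomposition; so some bag has ≥ 5 vertices and tw(G) ≥ 4. Combining the bounds, tw(G) = 4.

4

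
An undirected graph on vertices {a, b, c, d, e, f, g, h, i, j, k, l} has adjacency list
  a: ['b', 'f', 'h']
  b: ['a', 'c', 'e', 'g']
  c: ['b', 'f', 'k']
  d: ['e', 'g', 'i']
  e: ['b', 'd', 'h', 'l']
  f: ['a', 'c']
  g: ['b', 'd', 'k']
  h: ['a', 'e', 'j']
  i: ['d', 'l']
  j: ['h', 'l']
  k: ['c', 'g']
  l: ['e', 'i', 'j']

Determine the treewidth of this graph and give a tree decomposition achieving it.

Treewidth 3.
One optimal decomposition is:
Bags: B1 = {c, f, g, k}  B2 = {b, c, f, g}  B3 = {a, b, f, g}  B4 = {a, b, d, g}  B5 = {a, b, d, e}  B6 = {a, d, e, h}  B7 = {d, e, h, i}  B8 = {e, h, i, l}  B9 = {h, i, j, l}
Tree: B1–B2, B2–B3, B3–B4, B4–B5, B5–B6, B6–B7, B7–B8, B8–B9

The largest bag has 4 vertices, giving width 3; this decomposition certifies tw(G) ≤ 3. For the lower bound: the 4 vertex sets {c,f,k}, {g}, {b}, {a,d,e,h} are disjoint, each induces a connected subgraph, and every pair is joined by at least one edge of G. Contracting each set to a single vertex therefore yields K_{4} as a minor, and since treewidth is minor-monotone, tw(G) ≥ tw(K_{4}) = 3. The upper and lower bounds meet at 3, so that is the treewidth.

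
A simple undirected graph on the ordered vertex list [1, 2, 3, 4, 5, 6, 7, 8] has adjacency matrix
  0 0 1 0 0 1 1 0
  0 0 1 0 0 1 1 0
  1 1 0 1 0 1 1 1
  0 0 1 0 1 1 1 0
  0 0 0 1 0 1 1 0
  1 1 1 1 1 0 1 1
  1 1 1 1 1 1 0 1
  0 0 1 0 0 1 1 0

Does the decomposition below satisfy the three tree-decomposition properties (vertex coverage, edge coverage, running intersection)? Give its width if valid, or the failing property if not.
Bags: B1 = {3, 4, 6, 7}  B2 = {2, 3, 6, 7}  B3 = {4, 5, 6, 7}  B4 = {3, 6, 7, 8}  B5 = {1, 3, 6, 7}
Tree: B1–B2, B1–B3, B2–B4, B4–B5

Yes; width 3.

Every vertex of G appears in some bag (union = {1, 2, 3, 4, 5, 6, 7, 8}); every edge is covered by a bag; and for each vertex v the set of bags containing v is connected in the bag tree. The decomposition is therefore valid. The largest bag has 4 vertices, so the width is 3.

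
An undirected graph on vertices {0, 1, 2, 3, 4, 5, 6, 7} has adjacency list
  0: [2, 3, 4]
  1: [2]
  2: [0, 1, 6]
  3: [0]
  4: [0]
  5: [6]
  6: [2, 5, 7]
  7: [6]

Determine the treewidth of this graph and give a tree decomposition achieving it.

Treewidth 1.
One such decomposition:
Bags: B1 = {2, 6}  B2 = {6, 7}  B3 = {0, 2}  B4 = {0, 4}  B5 = {5, 6}  B6 = {1, 2}  B7 = {0, 3}
Tree: B1–B2, B1–B3, B3–B4, B1–B5, B1–B6, B3–B7

Each bag holds 2 vertices, so the decomposition has width 1, which upper-bounds the treewidth. Since G has at least one edge (e.g. 6–2), it is not an edgeless graph, so tw(G) ≥ 1. Hence tw(G) = 1 exactly.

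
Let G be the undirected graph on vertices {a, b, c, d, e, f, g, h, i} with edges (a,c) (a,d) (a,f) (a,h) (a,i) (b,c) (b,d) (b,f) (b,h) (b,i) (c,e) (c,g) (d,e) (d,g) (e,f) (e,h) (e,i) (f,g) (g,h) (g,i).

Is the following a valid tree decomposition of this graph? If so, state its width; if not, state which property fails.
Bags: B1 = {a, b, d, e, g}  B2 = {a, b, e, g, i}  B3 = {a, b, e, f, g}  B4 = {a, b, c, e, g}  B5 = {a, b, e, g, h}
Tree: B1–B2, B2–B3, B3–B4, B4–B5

Vertex coverage: the bags together contain {a, b, c, d, e, f, g, h, i}, the full vertex set. Edge coverage: each edge of G has both endpoints in at least one bag. Running intersection: for every vertex, the bags containing it form a connected subtree. All three properties hold, so this is a valid tree decomposition of width max|bag| − 1 = 4, and hence tw(G) ≤ 4.

Yes; width 4.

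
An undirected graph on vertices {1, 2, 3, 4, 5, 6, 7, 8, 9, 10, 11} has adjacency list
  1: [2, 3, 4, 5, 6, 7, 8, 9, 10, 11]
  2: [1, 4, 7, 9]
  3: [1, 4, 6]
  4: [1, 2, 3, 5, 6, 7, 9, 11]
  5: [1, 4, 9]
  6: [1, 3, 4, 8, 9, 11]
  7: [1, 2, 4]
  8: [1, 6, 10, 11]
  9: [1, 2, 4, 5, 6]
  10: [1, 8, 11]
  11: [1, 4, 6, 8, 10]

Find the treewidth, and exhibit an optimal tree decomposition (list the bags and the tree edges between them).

Each bag holds 4 vertices, so the decomposition has width 3, which upper-bounds the treewidth. Conversely, {1, 8, 10, 11} is a clique of size 4, and the vertices of any clique must share a bag in every tree decomposition; so some bag has ≥ 4 vertices and tw(G) ≥ 3. The upper and lower bounds meet at 3, so that is the treewidth.

Treewidth 3.
Bags: B1 = {1, 4, 6, 11}  B2 = {1, 6, 8, 11}  B3 = {1, 8, 10, 11}  B4 = {1, 3, 4, 6}  B5 = {1, 4, 6, 9}  B6 = {1, 2, 4, 9}  B7 = {1, 2, 4, 7}  B8 = {1, 4, 5, 9}
Tree: B1–B2, B2–B3, B1–B4, B4–B5, B5–B6, B6–B7, B6–B8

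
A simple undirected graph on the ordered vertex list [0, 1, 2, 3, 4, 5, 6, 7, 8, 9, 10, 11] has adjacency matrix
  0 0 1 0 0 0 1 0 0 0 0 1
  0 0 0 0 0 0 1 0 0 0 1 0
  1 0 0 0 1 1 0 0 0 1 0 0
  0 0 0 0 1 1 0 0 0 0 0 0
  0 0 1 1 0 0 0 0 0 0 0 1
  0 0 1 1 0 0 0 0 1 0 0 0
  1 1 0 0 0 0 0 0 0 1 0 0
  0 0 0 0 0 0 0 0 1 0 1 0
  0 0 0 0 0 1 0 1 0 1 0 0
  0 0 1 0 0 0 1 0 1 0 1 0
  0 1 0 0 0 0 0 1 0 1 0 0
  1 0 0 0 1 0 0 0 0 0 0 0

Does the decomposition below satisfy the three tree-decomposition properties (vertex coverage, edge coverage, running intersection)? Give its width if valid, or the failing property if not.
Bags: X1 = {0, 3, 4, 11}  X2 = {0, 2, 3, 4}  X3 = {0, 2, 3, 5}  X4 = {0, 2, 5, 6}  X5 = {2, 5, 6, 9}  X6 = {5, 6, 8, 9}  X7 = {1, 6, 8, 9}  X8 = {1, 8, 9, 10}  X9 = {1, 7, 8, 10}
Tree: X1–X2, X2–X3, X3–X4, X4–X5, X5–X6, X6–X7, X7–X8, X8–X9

Yes; width 3.

Every vertex of G appears in some bag (union = {0, 1, 2, 3, 4, 5, 6, 7, 8, 9, 10, 11}); every edge is covered by a bag; and for each vertex v the set of bags containing v is connected in the bag tree. The decomposition is therefore valid. The largest bag has 4 vertices, so the width is 3.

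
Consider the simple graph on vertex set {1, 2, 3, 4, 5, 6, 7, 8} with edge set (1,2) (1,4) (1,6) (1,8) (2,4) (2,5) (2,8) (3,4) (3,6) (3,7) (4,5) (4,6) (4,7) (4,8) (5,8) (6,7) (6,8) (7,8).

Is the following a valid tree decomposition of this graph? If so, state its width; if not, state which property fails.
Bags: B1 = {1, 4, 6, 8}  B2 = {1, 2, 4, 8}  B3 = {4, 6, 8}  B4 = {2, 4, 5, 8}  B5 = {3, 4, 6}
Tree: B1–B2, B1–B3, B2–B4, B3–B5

A tree decomposition must satisfy three properties: every vertex lies in some bag; for every edge, both endpoints lie together in some bag; and for every vertex, the bags containing it form a connected subtree. Here vertex 7 appears in no bag, so the decomposition is invalid.

No — vertex 7 appears in no bag.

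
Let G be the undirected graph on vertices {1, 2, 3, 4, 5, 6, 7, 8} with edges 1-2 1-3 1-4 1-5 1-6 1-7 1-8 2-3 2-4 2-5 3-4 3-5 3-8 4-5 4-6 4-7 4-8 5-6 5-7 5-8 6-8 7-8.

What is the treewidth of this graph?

A width-4 tree decomposition is:
Bags: B1 = {1, 3, 4, 5, 8}  B2 = {1, 4, 5, 6, 8}  B3 = {1, 4, 5, 7, 8}  B4 = {1, 2, 3, 4, 5}
Tree: B1–B2, B2–B3, B1–B4
Each bag holds 5 vertices, so the decomposition has width 4, which upper-bounds the treewidth. Conversely, {1, 3, 4, 5, 8} is a clique of size 5, and the vertices of any clique must share a bag in every tree decomposition; so some bag has ≥ 5 vertices and tw(G) ≥ 4. The upper and lower bounds meet at 4, so that is the treewidth.

4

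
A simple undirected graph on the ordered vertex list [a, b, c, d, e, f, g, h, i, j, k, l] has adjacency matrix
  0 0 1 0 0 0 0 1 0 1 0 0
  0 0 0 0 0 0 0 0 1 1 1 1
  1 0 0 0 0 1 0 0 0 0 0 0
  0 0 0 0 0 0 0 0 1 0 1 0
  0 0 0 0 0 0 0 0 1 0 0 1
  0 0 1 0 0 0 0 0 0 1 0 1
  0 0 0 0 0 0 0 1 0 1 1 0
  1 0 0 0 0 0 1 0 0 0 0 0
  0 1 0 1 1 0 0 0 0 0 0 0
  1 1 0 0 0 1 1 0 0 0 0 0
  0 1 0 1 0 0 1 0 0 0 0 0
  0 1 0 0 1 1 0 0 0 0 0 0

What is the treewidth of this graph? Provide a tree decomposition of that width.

Treewidth 3.
One optimal decomposition is:
Bags: B1 = {d, e, i, k}  B2 = {b, e, i, k}  B3 = {b, e, k, l}  B4 = {b, g, k, l}  B5 = {b, g, j, l}  B6 = {f, g, j, l}  B7 = {f, g, h, j}  B8 = {a, f, h, j}  B9 = {a, c, f, h}
Tree: B1–B2, B2–B3, B3–B4, B4–B5, B5–B6, B6–B7, B7–B8, B8–B9

The largest bag has 4 vertices, giving width 3; this decomposition certifies tw(G) ≤ 3. For the lower bound: the 4 vertex sets {d,e,i}, {k}, {b}, {f,g,j,l} are disjoint, each induces a connected subgraph, and every pair is joined by at least one edge of G. Contracting each set to a single vertex therefore yields K_{4} as a minor, and since treewidth is minor-monotone, tw(G) ≥ tw(K_{4}) = 3. The upper and lower bounds meet at 3, so that is the treewidth.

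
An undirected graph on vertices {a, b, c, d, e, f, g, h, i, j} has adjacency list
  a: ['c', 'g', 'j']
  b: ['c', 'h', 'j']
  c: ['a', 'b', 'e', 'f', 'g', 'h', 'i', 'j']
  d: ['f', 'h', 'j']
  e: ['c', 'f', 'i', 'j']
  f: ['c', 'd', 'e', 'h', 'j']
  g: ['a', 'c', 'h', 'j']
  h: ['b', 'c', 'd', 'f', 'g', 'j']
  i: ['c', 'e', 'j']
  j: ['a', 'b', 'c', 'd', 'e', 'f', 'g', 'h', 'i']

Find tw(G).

A width-3 tree decomposition is:
Bags: B1 = {b, c, h, j}  B2 = {c, f, h, j}  B3 = {c, g, h, j}  B4 = {c, e, f, j}  B5 = {c, e, i, j}  B6 = {a, c, g, j}  B7 = {d, f, h, j}
Tree: B1–B2, B2–B3, B2–B4, B4–B5, B3–B6, B2–B7
Every bag has size at most 4, so the width is 4 − 1 = 3 and tw(G) ≤ 3. For the lower bound, the 4 vertices {d, f, h, j} are pairwise adjacent, and any tree decomposition puts a clique entirely inside one bag — forcing width ≥ 3. Combining the bounds, tw(G) = 3.

3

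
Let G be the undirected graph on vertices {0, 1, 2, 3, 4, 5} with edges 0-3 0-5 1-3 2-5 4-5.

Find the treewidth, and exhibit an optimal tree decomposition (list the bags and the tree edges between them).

Treewidth 1.
Bags: B1 = {2, 5}  B2 = {4, 5}  B3 = {0, 5}  B4 = {0, 3}  B5 = {1, 3}
Tree: B1–B2, B2–B3, B3–B4, B4–B5

The largest bag has 2 vertices, giving width 1; this decomposition certifies tw(G) ≤ 1. Since G has at least one edge (e.g. 5–2), it is not an edgeless graph, so tw(G) ≥ 1. Therefore the treewidth is 1.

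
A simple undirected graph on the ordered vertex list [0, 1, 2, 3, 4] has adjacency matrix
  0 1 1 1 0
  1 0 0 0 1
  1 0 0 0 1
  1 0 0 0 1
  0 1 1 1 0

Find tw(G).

A width-2 tree decomposition is:
Bags: B1 = {0, 2, 4}  B2 = {0, 3, 4}  B3 = {0, 1, 4}
Tree: B1–B2, B2–B3
Every bag has size at most 3, so the width is 3 − 1 = 2 and tw(G) ≤ 2. The edges 2–4–3–0–2 form a cycle, so G is not a tree and its treewidth is at least 2. Hence tw(G) = 2 exactly.

2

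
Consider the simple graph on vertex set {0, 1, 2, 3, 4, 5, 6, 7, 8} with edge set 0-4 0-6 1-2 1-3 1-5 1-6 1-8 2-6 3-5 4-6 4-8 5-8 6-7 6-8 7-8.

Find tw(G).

A width-2 tree decomposition is:
Bags: B1 = {4, 6, 8}  B2 = {1, 6, 8}  B3 = {1, 5, 8}  B4 = {1, 2, 6}  B5 = {0, 4, 6}  B6 = {1, 3, 5}  B7 = {6, 7, 8}
Tree: B1–B2, B2–B3, B2–B4, B1–B5, B3–B6, B2–B7
The largest bag has 3 vertices, giving width 2; this decomposition certifies tw(G) ≤ 2. Conversely, {1, 3, 5} is a clique of size 3, and the vertices of any clique must share a bag in every tree decomposition; so some bag has ≥ 3 vertices and tw(G) ≥ 2. The upper and lower bounds meet at 2, so that is the treewidth.

2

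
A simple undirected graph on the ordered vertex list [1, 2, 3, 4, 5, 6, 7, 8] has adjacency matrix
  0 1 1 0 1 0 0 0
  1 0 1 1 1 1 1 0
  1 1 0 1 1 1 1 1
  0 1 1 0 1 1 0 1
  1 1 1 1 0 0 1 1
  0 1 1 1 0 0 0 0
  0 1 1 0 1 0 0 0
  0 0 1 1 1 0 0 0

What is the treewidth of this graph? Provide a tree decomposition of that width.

Each bag holds 4 vertices, so the decomposition has width 3, which upper-bounds the treewidth. For the lower bound, the 4 vertices {3, 4, 5, 8} are pairwise adjacent, and any tree decomposition puts a clique entirely inside one bag — forcing width ≥ 3. Combining the bounds, tw(G) = 3.

Treewidth 3.
Bags: B1 = {2, 3, 4, 5}  B2 = {3, 4, 5, 8}  B3 = {2, 3, 4, 6}  B4 = {2, 3, 5, 7}  B5 = {1, 2, 3, 5}
Tree: B1–B2, B1–B3, B1–B4, B4–B5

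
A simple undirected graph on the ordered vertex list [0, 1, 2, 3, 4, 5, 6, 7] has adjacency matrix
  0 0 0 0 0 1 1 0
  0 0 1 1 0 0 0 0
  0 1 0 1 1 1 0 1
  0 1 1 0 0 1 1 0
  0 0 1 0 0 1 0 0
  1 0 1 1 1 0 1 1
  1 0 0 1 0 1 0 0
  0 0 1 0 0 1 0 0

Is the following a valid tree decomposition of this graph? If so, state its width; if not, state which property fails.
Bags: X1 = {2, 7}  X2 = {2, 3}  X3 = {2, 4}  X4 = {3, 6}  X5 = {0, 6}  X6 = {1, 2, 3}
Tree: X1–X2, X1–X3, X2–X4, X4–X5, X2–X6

A tree decomposition must satisfy three properties: every vertex lies in some bag; for every edge, both endpoints lie together in some bag; and for every vertex, the bags containing it form a connected subtree. Here vertex 5 appears in no bag, so the decomposition is invalid.

No — vertex 5 appears in no bag.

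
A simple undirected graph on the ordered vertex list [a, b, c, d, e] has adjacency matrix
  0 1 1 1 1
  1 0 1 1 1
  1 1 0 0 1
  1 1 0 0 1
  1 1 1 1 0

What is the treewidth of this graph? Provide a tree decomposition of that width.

Each bag holds 4 vertices, so the decomposition has width 3, which upper-bounds the treewidth. On the other hand G contains the 4-clique {a, b, d, e}. A clique must lie in a single bag of any decomposition, so no decomposition can have width below 3. Hence tw(G) = 3 exactly.

Treewidth 3.
One such decomposition:
Bags: B1 = {a, b, d, e}  B2 = {a, b, c, e}
Tree: B1–B2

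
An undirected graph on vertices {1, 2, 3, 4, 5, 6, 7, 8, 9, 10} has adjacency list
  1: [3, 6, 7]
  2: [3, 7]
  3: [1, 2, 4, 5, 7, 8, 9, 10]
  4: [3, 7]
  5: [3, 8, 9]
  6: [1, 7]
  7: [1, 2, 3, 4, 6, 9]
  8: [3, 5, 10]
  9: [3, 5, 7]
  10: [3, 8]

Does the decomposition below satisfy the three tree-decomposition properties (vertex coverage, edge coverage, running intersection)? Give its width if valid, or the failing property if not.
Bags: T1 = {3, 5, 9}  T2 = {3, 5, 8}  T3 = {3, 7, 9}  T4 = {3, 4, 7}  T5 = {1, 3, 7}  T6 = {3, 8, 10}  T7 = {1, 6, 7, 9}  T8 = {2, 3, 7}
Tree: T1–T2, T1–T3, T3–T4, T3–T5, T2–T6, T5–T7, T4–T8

No — bags containing vertex 9 are not connected in the tree.

A tree decomposition must satisfy three properties: every vertex lies in some bag; for every edge, both endpoints lie together in some bag; and for every vertex, the bags containing it form a connected subtree. Here bags containing vertex 9 are not connected in the tree, so the decomposition is invalid.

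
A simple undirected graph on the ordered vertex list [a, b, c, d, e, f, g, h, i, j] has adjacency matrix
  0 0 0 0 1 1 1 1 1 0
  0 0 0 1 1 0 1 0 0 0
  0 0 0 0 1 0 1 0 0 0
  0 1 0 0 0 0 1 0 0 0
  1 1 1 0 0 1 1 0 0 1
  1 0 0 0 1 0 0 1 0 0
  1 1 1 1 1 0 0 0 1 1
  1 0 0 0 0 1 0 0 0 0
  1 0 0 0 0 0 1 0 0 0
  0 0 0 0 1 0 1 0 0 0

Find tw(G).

2

A width-2 tree decomposition is:
Bags: B1 = {e, g, j}  B2 = {c, e, g}  B3 = {a, e, g}  B4 = {a, e, f}  B5 = {a, f, h}  B6 = {a, g, i}  B7 = {b, e, g}  B8 = {b, d, g}
Tree: B1–B2, B2–B3, B3–B4, B4–B5, B3–B6, B2–B7, B7–B8
The largest bag has 3 vertices, giving width 2; this decomposition certifies tw(G) ≤ 2. Conversely, {b, d, g} is a clique of size 3, and the vertices of any clique must share a bag in every tree decomposition; so some bag has ≥ 3 vertices and tw(G) ≥ 2. Combining the bounds, tw(G) = 2.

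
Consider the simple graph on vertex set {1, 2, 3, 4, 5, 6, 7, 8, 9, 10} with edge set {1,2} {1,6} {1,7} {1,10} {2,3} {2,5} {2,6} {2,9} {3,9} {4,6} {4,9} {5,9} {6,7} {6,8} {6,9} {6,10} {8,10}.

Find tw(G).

A width-2 tree decomposition is:
Bags: B1 = {2, 6, 9}  B2 = {4, 6, 9}  B3 = {1, 2, 6}  B4 = {2, 5, 9}  B5 = {2, 3, 9}  B6 = {1, 6, 7}  B7 = {1, 6, 10}  B8 = {6, 8, 10}
Tree: B1–B2, B1–B3, B1–B4, B4–B5, B3–B6, B3–B7, B7–B8
Every bag has size at most 3, so the width is 3 − 1 = 2 and tw(G) ≤ 2. Conversely, {2, 3, 9} is a clique of size 3, and the vertices of any clique must share a bag in every tree decomposition; so some bag has ≥ 3 vertices and tw(G) ≥ 2. Hence tw(G) = 2 exactly.

2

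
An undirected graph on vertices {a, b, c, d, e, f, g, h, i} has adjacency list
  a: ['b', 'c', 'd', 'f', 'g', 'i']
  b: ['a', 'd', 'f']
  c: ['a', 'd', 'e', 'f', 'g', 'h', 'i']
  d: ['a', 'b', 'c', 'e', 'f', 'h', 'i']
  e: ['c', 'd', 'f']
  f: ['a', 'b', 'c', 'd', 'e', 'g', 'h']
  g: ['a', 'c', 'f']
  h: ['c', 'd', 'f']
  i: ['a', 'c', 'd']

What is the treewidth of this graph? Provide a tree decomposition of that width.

Each bag holds 4 vertices, so the decomposition has width 3, which upper-bounds the treewidth. Conversely, {c, d, e, f} is a clique of size 4, and the vertices of any clique must share a bag in every tree decomposition; so some bag has ≥ 4 vertices and tw(G) ≥ 3. Combining the bounds, tw(G) = 3.

Treewidth 3.
One such decomposition:
Bags: B1 = {a, c, d, f}  B2 = {a, b, d, f}  B3 = {a, c, d, i}  B4 = {a, c, f, g}  B5 = {c, d, f, h}  B6 = {c, d, e, f}
Tree: B1–B2, B1–B3, B1–B4, B1–B5, B1–B6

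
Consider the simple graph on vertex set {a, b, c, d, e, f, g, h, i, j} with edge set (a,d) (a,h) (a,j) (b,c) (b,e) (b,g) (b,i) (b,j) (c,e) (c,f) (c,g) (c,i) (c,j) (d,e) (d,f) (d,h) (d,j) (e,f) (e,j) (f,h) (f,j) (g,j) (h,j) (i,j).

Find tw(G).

3

A width-3 tree decomposition is:
Bags: B1 = {b, c, e, j}  B2 = {b, c, g, j}  B3 = {c, e, f, j}  B4 = {d, e, f, j}  B5 = {b, c, i, j}  B6 = {d, f, h, j}  B7 = {a, d, h, j}
Tree: B1–B2, B1–B3, B3–B4, B1–B5, B4–B6, B6–B7
Each bag holds 4 vertices, so the decomposition has width 3, which upper-bounds the treewidth. On the other hand G contains the 4-clique {d, e, f, j}. A clique must lie in a single bag of any decomposition, so no decomposition can have width below 3. Combining the bounds, tw(G) = 3.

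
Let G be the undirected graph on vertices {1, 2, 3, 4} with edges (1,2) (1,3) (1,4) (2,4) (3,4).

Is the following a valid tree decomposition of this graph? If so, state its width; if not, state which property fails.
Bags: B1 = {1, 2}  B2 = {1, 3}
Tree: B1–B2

No — vertex 4 appears in no bag.

A tree decomposition must satisfy three properties: every vertex lies in some bag; for every edge, both endpoints lie together in some bag; and for every vertex, the bags containing it form a connected subtree. Here vertex 4 appears in no bag, so the decomposition is invalid.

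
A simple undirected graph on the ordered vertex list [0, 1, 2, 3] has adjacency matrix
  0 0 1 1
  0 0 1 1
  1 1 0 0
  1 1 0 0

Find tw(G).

A width-2 tree decomposition is:
Bags: B1 = {1, 2, 3}  B2 = {0, 2, 3}
Tree: B1–B2
Every bag has size at most 3, so the width is 3 − 1 = 2 and tw(G) ≤ 2. For the lower bound, G contains the cycle 3–1–2–0–3, so G is not a forest; only forests have treewidth ≤ 1, hence tw(G) ≥ 2. Therefore the treewidth is 2.

2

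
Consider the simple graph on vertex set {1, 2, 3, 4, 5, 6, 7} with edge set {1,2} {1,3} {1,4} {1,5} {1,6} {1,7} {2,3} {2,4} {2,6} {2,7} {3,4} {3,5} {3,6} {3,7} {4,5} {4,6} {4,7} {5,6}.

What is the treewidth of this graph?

4

A width-4 tree decomposition is:
Bags: B1 = {1, 2, 3, 4, 6}  B2 = {1, 3, 4, 5, 6}  B3 = {1, 2, 3, 4, 7}
Tree: B1–B2, B1–B3
The largest bag has 5 vertices, giving width 4; this decomposition certifies tw(G) ≤ 4. For the lower bound, the 5 vertices {1, 2, 3, 4, 6} are pairwise adjacent, and any tree decomposition puts a clique entirely inside one bag — forcing width ≥ 4. Therefore the treewidth is 4.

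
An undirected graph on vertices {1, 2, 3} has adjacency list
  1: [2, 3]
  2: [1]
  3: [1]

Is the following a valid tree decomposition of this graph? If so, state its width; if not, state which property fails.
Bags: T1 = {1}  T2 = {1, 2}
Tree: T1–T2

No — vertex 3 appears in no bag.

A tree decomposition must satisfy three properties: every vertex lies in some bag; for every edge, both endpoints lie together in some bag; and for every vertex, the bags containing it form a connected subtree. Here vertex 3 appears in no bag, so the decomposition is invalid.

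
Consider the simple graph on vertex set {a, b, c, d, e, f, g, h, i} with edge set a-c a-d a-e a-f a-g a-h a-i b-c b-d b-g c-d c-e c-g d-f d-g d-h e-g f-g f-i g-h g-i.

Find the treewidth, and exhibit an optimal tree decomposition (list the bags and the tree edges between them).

Each bag holds 4 vertices, so the decomposition has width 3, which upper-bounds the treewidth. Conversely, {a, d, g, h} is a clique of size 4, and the vertices of any clique must share a bag in every tree decomposition; so some bag has ≥ 4 vertices and tw(G) ≥ 3. The upper and lower bounds meet at 3, so that is the treewidth.

Treewidth 3.
One such decomposition:
Bags: B1 = {b, c, d, g}  B2 = {a, c, d, g}  B3 = {a, c, e, g}  B4 = {a, d, f, g}  B5 = {a, f, g, i}  B6 = {a, d, g, h}
Tree: B1–B2, B2–B3, B2–B4, B4–B5, B2–B6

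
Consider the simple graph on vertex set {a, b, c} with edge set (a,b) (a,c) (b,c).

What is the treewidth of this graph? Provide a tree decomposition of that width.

Treewidth 2.
One such decomposition:
Bags: B1 = {a, b, c}
Tree: (single bag)

With just one bag of size 3, the width is 3 − 1 = 2, so tw(G) ≤ 2. Conversely, {a, b, c} is a clique of size 3, and the vertices of any clique must share a bag in every tree decomposition; so some bag has ≥ 3 vertices and tw(G) ≥ 2. Therefore the treewidth is 2.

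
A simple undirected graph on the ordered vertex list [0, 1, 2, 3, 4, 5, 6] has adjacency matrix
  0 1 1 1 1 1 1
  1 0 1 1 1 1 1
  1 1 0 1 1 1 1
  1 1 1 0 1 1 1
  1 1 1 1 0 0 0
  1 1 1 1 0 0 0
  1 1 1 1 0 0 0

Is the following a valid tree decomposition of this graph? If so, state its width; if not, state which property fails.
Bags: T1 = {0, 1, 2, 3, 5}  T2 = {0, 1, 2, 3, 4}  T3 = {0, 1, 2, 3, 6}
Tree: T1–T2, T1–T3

Yes; width 4.

Every vertex of G appears in some bag (union = {0, 1, 2, 3, 4, 5, 6}); every edge is covered by a bag; and for each vertex v the set of bags containing v is connected in the bag tree. The decomposition is therefore valid. The largest bag has 5 vertices, so the width is 4.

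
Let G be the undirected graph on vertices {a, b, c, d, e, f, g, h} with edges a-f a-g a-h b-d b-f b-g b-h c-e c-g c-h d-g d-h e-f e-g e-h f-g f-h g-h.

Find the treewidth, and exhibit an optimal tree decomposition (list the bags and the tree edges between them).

Treewidth 3.
One optimal decomposition is:
Bags: B1 = {e, f, g, h}  B2 = {b, f, g, h}  B3 = {c, e, g, h}  B4 = {a, f, g, h}  B5 = {b, d, g, h}
Tree: B1–B2, B1–B3, B1–B4, B2–B5

Each bag holds 4 vertices, so the decomposition has width 3, which upper-bounds the treewidth. Conversely, {b, d, g, h} is a clique of size 4, and the vertices of any clique must share a bag in every tree decomposition; so some bag has ≥ 4 vertices and tw(G) ≥ 3. The upper and lower bounds meet at 3, so that is the treewidth.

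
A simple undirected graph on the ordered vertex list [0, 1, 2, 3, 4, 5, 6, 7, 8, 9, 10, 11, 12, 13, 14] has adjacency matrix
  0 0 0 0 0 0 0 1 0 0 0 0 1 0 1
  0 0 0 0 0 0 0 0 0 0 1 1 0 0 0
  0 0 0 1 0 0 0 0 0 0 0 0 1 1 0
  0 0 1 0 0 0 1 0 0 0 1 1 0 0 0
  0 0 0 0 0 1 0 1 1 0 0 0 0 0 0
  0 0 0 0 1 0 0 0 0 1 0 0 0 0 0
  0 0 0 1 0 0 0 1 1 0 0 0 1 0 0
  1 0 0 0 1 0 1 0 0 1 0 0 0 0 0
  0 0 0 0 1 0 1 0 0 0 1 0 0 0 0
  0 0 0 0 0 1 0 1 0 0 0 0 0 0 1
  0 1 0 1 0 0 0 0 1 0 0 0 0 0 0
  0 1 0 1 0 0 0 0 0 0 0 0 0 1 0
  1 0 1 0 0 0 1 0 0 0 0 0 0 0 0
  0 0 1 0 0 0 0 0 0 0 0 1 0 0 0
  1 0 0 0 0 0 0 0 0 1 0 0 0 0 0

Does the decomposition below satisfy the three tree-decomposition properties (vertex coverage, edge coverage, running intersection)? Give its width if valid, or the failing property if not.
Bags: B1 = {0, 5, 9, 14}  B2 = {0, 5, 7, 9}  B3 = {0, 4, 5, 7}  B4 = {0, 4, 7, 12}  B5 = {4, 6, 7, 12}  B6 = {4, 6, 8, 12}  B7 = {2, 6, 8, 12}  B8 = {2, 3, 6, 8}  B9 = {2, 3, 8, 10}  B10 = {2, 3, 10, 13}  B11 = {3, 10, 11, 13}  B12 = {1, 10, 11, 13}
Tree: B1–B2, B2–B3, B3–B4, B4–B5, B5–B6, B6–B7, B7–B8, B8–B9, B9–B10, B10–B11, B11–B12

Every vertex of G appears in some bag (union = {0, 1, 2, 3, 4, 5, 6, 7, 8, 9, 10, 11, 12, 13, 14}); every edge is covered by a bag; and for each vertex v the set of bags containing v is connected in the bag tree. The decomposition is therefore valid. The largest bag has 4 vertices, so the width is 3.

Yes; width 3.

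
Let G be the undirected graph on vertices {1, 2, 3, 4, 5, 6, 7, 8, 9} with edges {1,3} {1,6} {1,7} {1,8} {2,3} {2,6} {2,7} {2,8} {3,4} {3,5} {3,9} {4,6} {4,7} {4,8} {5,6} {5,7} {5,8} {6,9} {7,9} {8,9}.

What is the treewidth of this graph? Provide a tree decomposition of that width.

Every bag has size at most 5, so the width is 5 − 1 = 4 and tw(G) ≤ 4. For the lower bound: the 5 vertex sets {1,8}, {6,9}, {2,3}, {7}, {4} are disjoint, each induces a connected subgraph, and every pair is joined by at least one edge of G. Contracting each set to a single vertex therefore yields K_{5} as a minor, and since treewidth is minor-monotone, tw(G) ≥ tw(K_{5}) = 4. Combining the bounds, tw(G) = 4.

Treewidth 4.
One optimal decomposition is:
Bags: B1 = {1, 3, 6, 7, 8}  B2 = {3, 6, 7, 8, 9}  B3 = {2, 3, 6, 7, 8}  B4 = {3, 4, 6, 7, 8}  B5 = {3, 5, 6, 7, 8}
Tree: B1–B2, B2–B3, B3–B4, B4–B5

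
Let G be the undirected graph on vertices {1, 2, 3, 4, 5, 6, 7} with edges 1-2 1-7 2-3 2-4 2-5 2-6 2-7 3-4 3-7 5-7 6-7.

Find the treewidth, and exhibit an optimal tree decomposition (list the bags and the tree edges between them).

Treewidth 2.
Bags: B1 = {2, 6, 7}  B2 = {2, 3, 7}  B3 = {2, 5, 7}  B4 = {1, 2, 7}  B5 = {2, 3, 4}
Tree: B1–B2, B2–B3, B2–B4, B2–B5

The largest bag has 3 vertices, giving width 2; this decomposition certifies tw(G) ≤ 2. Conversely, {2, 3, 4} is a clique of size 3, and the vertices of any clique must share a bag in every tree decomposition; so some bag has ≥ 3 vertices and tw(G) ≥ 2. Hence tw(G) = 2 exactly.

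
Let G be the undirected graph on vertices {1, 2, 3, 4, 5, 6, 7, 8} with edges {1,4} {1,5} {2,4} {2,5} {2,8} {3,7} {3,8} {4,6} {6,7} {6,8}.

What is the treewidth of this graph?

A width-2 tree decomposition is:
Bags: B1 = {1, 2, 5}  B2 = {1, 2, 4}  B3 = {2, 4, 8}  B4 = {4, 6, 8}  B5 = {3, 6, 8}  B6 = {3, 6, 7}
Tree: B1–B2, B2–B3, B3–B4, B4–B5, B5–B6
Every bag has size at most 3, so the width is 3 − 1 = 2 and tw(G) ≤ 2. Since 5–1–4–2–5 is a cycle in G, G is not acyclic. Forests are exactly the graphs of treewidth ≤ 1, so tw(G) ≥ 2. Hence tw(G) = 2 exactly.

2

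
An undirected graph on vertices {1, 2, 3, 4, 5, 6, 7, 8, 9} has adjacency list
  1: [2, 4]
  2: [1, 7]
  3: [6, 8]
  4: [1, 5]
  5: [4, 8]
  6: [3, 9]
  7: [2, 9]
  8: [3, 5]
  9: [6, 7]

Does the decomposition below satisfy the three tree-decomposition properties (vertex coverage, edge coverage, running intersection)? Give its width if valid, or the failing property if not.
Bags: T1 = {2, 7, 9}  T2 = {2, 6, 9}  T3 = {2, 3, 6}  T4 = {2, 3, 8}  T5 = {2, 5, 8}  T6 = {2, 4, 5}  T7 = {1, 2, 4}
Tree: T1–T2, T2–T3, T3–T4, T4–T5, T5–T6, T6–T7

Yes; width 2.

Every vertex of G appears in some bag (union = {1, 2, 3, 4, 5, 6, 7, 8, 9}); every edge is covered by a bag; and for each vertex v the set of bags containing v is connected in the bag tree. The decomposition is therefore valid. The largest bag has 3 vertices, so the width is 2.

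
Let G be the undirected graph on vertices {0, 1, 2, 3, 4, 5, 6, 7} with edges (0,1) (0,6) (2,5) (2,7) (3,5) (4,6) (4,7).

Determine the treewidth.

A width-1 tree decomposition is:
Bags: B1 = {3, 5}  B2 = {2, 5}  B3 = {2, 7}  B4 = {4, 7}  B5 = {4, 6}  B6 = {0, 6}  B7 = {0, 1}
Tree: B1–B2, B2–B3, B3–B4, B4–B5, B5–B6, B6–B7
Every bag has size at most 2, so the width is 2 − 1 = 1 and tw(G) ≤ 1. Any graph with an edge has treewidth ≥ 1, and G has the edge 3–5. Hence tw(G) = 1 exactly.

1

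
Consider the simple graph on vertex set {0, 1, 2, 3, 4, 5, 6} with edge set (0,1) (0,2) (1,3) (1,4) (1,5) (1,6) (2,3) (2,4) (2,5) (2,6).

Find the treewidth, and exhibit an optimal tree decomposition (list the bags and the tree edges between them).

Treewidth 2.
Bags: B1 = {1, 2, 4}  B2 = {1, 2, 5}  B3 = {0, 1, 2}  B4 = {1, 2, 6}  B5 = {1, 2, 3}
Tree: B1–B2, B2–B3, B3–B4, B4–B5

Each bag holds 3 vertices, so the decomposition has width 2, which upper-bounds the treewidth. The edges 2–4–1–5–2 form a cycle, so G is not a tree and its treewidth is at least 2. Therefore the treewidth is 2.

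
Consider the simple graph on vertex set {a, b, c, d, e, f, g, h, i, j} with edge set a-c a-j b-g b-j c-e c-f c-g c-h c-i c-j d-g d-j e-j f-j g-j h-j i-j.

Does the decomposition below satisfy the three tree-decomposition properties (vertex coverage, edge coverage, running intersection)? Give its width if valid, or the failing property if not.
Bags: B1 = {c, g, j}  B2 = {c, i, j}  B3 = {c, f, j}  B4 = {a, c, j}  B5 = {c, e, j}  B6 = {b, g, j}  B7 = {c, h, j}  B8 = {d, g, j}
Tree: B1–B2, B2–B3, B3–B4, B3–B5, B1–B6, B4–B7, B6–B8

Yes; width 2.

Every vertex of G appears in some bag (union = {a, b, c, d, e, f, g, h, i, j}); every edge is covered by a bag; and for each vertex v the set of bags containing v is connected in the bag tree. The decomposition is therefore valid. The largest bag has 3 vertices, so the width is 2.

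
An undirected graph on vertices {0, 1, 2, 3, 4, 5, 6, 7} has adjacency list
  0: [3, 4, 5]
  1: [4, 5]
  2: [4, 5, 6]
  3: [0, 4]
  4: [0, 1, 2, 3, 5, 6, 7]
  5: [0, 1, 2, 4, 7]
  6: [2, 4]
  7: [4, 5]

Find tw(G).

A width-2 tree decomposition is:
Bags: B1 = {4, 5, 7}  B2 = {2, 4, 5}  B3 = {0, 4, 5}  B4 = {1, 4, 5}  B5 = {0, 3, 4}  B6 = {2, 4, 6}
Tree: B1–B2, B1–B3, B3–B4, B3–B5, B2–B6
Each bag holds 3 vertices, so the decomposition has width 2, which upper-bounds the treewidth. Conversely, {0, 3, 4} is a clique of size 3, and the vertices of any clique must share a bag in every tree decomposition; so some bag has ≥ 3 vertices and tw(G) ≥ 2. Therefore the treewidth is 2.

2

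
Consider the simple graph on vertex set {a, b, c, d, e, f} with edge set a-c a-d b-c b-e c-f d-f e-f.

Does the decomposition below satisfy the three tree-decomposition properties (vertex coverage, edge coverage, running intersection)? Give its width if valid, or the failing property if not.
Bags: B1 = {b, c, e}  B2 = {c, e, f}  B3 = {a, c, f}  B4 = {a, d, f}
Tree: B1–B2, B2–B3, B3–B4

Vertex coverage: the bags together contain {a, b, c, d, e, f}, the full vertex set. Edge coverage: each edge of G has both endpoints in at least one bag. Running intersection: for every vertex, the bags containing it form a connected subtree. All three properties hold, so this is a valid tree decomposition of width max|bag| − 1 = 2, and hence tw(G) ≤ 2.

Yes; width 2.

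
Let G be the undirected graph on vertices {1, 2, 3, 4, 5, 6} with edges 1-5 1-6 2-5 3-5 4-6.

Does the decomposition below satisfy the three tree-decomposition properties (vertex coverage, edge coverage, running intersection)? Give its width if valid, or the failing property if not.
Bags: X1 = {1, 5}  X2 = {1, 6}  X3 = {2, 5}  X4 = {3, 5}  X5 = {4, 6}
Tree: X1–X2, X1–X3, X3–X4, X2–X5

Yes; width 1.

Checking the three conditions: (i) the bags cover all of {1, 2, 3, 4, 5, 6}; (ii) for each edge, some bag contains both endpoints; (iii) the bags containing any fixed vertex form a subtree. All hold, so the decomposition is valid with width 2 − 1 = 1.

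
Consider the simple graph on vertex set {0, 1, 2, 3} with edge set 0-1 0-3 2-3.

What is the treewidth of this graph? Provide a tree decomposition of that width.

Treewidth 1.
One such decomposition:
Bags: B1 = {0, 3}  B2 = {0, 1}  B3 = {2, 3}
Tree: B1–B2, B1–B3

Each bag holds 2 vertices, so the decomposition has width 1, which upper-bounds the treewidth. Any graph with an edge has treewidth ≥ 1, and G has the edge 3–0. Hence tw(G) = 1 exactly.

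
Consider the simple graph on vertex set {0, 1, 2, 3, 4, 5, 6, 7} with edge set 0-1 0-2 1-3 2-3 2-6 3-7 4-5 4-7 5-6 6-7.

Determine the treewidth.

A width-2 tree decomposition is:
Bags: B1 = {0, 1, 2}  B2 = {1, 2, 3}  B3 = {2, 3, 6}  B4 = {3, 6, 7}  B5 = {5, 6, 7}  B6 = {4, 5, 7}
Tree: B1–B2, B2–B3, B3–B4, B4–B5, B5–B6
Every bag has size at most 3, so the width is 3 − 1 = 2 and tw(G) ≤ 2. The edges 0–1–3–2–0 form a cycle, so G is not a tree and its treewidth is at least 2. Hence tw(G) = 2 exactly.

2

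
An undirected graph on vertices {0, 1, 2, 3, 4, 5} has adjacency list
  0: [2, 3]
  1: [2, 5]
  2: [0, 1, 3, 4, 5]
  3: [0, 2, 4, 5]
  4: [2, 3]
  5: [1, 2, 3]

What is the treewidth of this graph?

A width-2 tree decomposition is:
Bags: B1 = {2, 3, 5}  B2 = {2, 3, 4}  B3 = {0, 2, 3}  B4 = {1, 2, 5}
Tree: B1–B2, B1–B3, B1–B4
Each bag holds 3 vertices, so the decomposition has width 2, which upper-bounds the treewidth. On the other hand G contains the 3-clique {1, 2, 5}. A clique must lie in a single bag of any decomposition, so no decomposition can have width below 2. Combining the bounds, tw(G) = 2.

2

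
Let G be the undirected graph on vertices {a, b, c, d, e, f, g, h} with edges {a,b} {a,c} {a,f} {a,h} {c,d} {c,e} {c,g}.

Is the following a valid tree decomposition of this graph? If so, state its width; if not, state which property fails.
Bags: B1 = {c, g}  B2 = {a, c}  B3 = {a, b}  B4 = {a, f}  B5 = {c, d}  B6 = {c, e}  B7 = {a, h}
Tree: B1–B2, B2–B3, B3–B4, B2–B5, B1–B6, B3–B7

Vertex coverage: the bags together contain {a, b, c, d, e, f, g, h}, the full vertex set. Edge coverage: each edge of G has both endpoints in at least one bag. Running intersection: for every vertex, the bags containing it form a connected subtree. All three properties hold, so this is a valid tree decomposition of width max|bag| − 1 = 1, and hence tw(G) ≤ 1.

Yes; width 1.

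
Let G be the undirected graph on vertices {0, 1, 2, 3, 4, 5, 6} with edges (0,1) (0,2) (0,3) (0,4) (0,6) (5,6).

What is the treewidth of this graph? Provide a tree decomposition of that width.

Treewidth 1.
One optimal decomposition is:
Bags: B1 = {0, 1}  B2 = {0, 4}  B3 = {0, 6}  B4 = {0, 3}  B5 = {0, 2}  B6 = {5, 6}
Tree: B1–B2, B2–B3, B2–B4, B4–B5, B3–B6

Each bag holds 2 vertices, so the decomposition has width 1, which upper-bounds the treewidth. G has an edge, so its treewidth is at least 1. Hence tw(G) = 1 exactly.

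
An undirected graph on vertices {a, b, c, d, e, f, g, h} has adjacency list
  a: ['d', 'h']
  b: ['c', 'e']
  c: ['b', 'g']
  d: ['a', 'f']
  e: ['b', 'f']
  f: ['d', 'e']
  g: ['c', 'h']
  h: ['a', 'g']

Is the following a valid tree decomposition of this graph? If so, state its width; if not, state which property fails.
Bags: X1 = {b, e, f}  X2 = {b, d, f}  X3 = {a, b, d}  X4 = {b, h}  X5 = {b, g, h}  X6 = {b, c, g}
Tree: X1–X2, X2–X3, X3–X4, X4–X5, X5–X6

A tree decomposition must satisfy three properties: every vertex lies in some bag; for every edge, both endpoints lie together in some bag; and for every vertex, the bags containing it form a connected subtree. Here edge (a,h) lies in no bag, so the decomposition is invalid.

No — edge (a,h) lies in no bag.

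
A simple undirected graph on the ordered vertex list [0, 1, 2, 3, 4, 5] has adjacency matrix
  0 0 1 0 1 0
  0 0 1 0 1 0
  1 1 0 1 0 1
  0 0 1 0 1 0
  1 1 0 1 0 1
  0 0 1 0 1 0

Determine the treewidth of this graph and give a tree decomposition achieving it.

Every bag has size at most 3, so the width is 3 − 1 = 2 and tw(G) ≤ 2. Since 5–2–0–4–5 is a cycle in G, G is not acyclic. Forests are exactly the graphs of treewidth ≤ 1, so tw(G) ≥ 2. Therefore the treewidth is 2.

Treewidth 2.
One such decomposition:
Bags: B1 = {2, 4, 5}  B2 = {0, 2, 4}  B3 = {2, 3, 4}  B4 = {1, 2, 4}
Tree: B1–B2, B2–B3, B3–B4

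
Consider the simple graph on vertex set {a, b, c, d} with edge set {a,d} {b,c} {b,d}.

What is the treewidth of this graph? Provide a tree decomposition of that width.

The largest bag has 2 vertices, giving width 1; this decomposition certifies tw(G) ≤ 1. Since G has at least one edge (e.g. a–d), it is not an edgeless graph, so tw(G) ≥ 1. The upper and lower bounds meet at 1, so that is the treewidth.

Treewidth 1.
One such decomposition:
Bags: B1 = {a, d}  B2 = {b, d}  B3 = {b, c}
Tree: B1–B2, B2–B3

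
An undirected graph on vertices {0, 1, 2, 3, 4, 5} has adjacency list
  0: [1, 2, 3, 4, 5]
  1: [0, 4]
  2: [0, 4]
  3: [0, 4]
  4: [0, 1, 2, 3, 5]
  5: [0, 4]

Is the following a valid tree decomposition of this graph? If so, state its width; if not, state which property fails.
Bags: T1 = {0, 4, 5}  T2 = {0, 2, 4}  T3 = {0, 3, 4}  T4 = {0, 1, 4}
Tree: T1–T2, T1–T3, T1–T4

Yes; width 2.

Vertex coverage: the bags together contain {0, 1, 2, 3, 4, 5}, the full vertex set. Edge coverage: each edge of G has both endpoints in at least one bag. Running intersection: for every vertex, the bags containing it form a connected subtree. All three properties hold, so this is a valid tree decomposition of width max|bag| − 1 = 2, and hence tw(G) ≤ 2.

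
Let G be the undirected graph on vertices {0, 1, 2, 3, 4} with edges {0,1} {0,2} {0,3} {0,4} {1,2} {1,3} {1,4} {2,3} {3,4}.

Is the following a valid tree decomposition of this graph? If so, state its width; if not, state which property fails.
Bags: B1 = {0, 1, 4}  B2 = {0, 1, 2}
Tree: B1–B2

A tree decomposition must satisfy three properties: every vertex lies in some bag; for every edge, both endpoints lie together in some bag; and for every vertex, the bags containing it form a connected subtree. Here vertex 3 appears in no bag, so the decomposition is invalid.

No — vertex 3 appears in no bag.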